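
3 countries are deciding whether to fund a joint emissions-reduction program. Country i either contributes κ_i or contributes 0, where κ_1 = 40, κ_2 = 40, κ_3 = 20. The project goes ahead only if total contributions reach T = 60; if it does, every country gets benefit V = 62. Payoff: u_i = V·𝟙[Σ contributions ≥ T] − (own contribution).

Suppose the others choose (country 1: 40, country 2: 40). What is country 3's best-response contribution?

0

Others' total = 80 ≥ 60; contributing adds cost 20 for no extra benefit.
Best response: 0.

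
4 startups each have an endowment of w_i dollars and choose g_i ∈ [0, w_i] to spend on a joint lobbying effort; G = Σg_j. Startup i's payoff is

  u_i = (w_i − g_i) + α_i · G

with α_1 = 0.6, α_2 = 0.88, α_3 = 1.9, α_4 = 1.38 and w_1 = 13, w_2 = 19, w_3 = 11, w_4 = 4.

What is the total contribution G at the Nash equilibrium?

15

∂u_i/∂g_i = α_i − 1, so startup i contributes w_i if α_i > 1, else 0.
α_i > 1 for i ∈ {3, 4}; NE contributions (0, 0, 11, 4), G = 15.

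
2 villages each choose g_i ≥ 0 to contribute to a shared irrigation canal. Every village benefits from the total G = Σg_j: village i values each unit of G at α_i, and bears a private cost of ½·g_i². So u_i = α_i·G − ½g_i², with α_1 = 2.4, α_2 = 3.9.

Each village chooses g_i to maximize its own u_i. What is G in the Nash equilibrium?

Village i's FOC: ∂u_i/∂g_i = α_i − g_i = 0, so g_i* = α_i.
NE contributions = (2.4, 3.9); G = 6.3.

6.3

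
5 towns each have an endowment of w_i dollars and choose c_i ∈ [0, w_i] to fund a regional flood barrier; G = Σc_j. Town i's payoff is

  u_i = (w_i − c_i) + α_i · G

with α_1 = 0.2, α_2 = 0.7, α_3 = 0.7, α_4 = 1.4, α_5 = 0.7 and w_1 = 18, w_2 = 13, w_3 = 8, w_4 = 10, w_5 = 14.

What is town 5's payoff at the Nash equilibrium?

∂u_i/∂c_i = α_i − 1, so town i contributes w_i if α_i > 1, else 0.
α_i > 1 for i ∈ {4}; NE contributions (0, 0, 0, 10, 0), G = 10.
u_5 = (14 − 0) + 0.7·10 = 21.

21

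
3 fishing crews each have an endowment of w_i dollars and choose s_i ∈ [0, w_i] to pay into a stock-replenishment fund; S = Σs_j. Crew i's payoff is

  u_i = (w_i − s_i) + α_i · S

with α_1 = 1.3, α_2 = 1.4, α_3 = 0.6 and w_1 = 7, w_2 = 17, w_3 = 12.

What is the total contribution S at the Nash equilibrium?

∂u_i/∂s_i = α_i − 1, so crew i contributes w_i if α_i > 1, else 0.
α_i > 1 for i ∈ {1, 2}; NE contributions (7, 17, 0), S = 24.

24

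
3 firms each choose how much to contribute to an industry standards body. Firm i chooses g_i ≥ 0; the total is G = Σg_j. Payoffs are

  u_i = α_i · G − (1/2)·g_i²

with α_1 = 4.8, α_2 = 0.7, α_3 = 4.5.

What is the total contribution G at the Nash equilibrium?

Firm i's FOC: ∂u_i/∂g_i = α_i − g_i = 0, so g_i* = α_i.
NE contributions = (4.8, 0.7, 4.5); G = 10.

10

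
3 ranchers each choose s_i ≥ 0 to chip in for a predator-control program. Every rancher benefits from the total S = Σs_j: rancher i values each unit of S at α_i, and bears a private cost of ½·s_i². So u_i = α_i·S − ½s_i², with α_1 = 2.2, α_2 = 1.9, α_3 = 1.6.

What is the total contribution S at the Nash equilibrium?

Rancher i's FOC: ∂u_i/∂s_i = α_i − s_i = 0, so s_i* = α_i.
NE contributions = (2.2, 1.9, 1.6); S = 5.7.

5.7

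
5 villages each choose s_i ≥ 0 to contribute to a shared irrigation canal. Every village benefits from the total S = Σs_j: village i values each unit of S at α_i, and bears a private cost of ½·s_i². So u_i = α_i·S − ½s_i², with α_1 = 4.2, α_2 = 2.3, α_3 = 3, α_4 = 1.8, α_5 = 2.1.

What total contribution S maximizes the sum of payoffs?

Planner FOC: ∂(Σu_j)/∂s_i = (Σα_j) − s_i = 0, so s_i^SO = Σα_j = 13.4 for every i; S^SO = 67.

67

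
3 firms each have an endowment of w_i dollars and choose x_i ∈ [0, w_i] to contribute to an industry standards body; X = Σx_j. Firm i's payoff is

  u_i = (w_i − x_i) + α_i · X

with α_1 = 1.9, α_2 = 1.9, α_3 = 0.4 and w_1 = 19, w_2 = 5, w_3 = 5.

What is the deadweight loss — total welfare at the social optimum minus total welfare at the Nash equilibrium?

16

∂u_i/∂x_i = α_i − 1, so firm i contributes w_i if α_i > 1, else 0.
α_i > 1 for i ∈ {1, 2}; NE contributions (19, 5, 0), X = 24.
W^NE = Σw_i − X^NE + (Σα_i)·X^NE = 29 + 3.2·24 = 105.8.
Planner: ∂(Σu_j)/∂x_i = Σα_j − 1 = 3.2 > 0, so everyone contributes w_i; X^SO = 29, W^SO = 29 + 3.2·29 = 121.8.
Deadweight loss = 16.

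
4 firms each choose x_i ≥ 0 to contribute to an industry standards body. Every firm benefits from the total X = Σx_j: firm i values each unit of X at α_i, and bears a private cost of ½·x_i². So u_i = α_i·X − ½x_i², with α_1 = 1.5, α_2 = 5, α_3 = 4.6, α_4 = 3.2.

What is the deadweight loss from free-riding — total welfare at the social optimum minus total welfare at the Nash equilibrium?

Firm i's FOC: ∂u_i/∂x_i = α_i − x_i = 0, so x_i* = α_i.
NE contributions = (1.5, 5, 4.6, 3.2); X = 14.3.
W^NE = (Σα)·X − ½Σα_i² = 14.3² − ½·58.65 = 175.165.
Planner sets x_i = Σα_j = 14.3 for every i, so X^SO = 4·14.3 = 57.2.
W^SO = (Σα)·X^SO − ½·4·(Σα)² = (4/2)·14.3² = 408.98.
Deadweight loss = W^SO − W^NE = 233.815.

233.815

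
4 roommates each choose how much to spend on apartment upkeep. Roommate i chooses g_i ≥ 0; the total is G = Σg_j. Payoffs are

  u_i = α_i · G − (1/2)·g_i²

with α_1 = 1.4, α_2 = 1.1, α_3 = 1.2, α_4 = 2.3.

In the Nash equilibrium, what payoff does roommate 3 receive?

Roommate i's FOC: ∂u_i/∂g_i = α_i − g_i = 0, so g_i* = α_i.
NE contributions = (1.4, 1.1, 1.2, 2.3); G = 6.
u_3 = α_3·G − ½·(g_3)² = 1.2·6 − ½·1.2² = 6.48.

6.48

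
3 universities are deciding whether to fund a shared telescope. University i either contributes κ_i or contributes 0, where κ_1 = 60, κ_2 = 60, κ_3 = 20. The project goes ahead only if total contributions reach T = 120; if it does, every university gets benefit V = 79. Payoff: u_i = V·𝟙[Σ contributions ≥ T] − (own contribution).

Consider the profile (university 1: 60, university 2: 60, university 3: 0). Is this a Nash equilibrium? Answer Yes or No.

Total = 120 ≥ 120: provided.
University 1 (pledges 60, payoff 19): dropping to 0 → total 60, payoff 0. No gain.
University 2 (pledges 60, payoff 19): dropping to 0 → total 60, payoff 0. No gain.
University 3 (pledges 0, payoff 79): pledging 20 → total 140, payoff 59. No gain.

Yes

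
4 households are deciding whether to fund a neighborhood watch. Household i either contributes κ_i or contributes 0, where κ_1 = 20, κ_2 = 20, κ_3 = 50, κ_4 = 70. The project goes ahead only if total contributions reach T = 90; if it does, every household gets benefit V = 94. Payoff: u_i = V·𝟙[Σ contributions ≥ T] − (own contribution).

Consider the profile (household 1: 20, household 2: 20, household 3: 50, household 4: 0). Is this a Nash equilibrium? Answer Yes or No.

Total = 90 ≥ 90: provided.
Household 1 (pledges 20, payoff 74): dropping to 0 → total 70, payoff 0. No gain.
Household 2 (pledges 20, payoff 74): dropping to 0 → total 70, payoff 0. No gain.
Household 3 (pledges 50, payoff 44): dropping to 0 → total 40, payoff 0. No gain.
Household 4 (pledges 0, payoff 94): pledging 70 → total 160, payoff 24. No gain.

Yes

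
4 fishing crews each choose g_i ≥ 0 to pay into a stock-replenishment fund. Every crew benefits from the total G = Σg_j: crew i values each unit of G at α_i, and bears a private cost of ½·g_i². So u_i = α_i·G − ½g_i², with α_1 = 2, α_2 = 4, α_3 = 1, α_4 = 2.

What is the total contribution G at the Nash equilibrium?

Crew i's FOC: ∂u_i/∂g_i = α_i − g_i = 0, so g_i* = α_i.
NE contributions = (2, 4, 1, 2); G = 9.

9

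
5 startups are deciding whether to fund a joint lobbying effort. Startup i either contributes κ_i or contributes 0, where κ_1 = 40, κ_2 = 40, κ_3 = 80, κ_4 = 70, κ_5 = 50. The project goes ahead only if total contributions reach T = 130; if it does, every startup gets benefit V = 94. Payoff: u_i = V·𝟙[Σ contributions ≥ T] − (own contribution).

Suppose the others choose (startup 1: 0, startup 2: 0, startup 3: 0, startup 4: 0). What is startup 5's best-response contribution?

Others' total = 0. Even contributing 50 gives 50 < 130: no benefit either way.
Best response: 0.

0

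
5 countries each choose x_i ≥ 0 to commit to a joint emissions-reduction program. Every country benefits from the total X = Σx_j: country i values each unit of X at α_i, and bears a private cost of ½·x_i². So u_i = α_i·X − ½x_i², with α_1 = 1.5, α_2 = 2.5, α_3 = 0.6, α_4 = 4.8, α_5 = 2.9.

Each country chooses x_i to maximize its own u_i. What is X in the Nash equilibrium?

12.3

Country i's FOC: ∂u_i/∂x_i = α_i − x_i = 0, so x_i* = α_i.
NE contributions = (1.5, 2.5, 0.6, 4.8, 2.9); X = 12.3.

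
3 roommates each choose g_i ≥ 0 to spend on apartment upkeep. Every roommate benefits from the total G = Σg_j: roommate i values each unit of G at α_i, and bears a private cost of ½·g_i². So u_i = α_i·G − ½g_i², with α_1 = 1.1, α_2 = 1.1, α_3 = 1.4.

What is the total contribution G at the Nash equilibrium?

Roommate i's FOC: ∂u_i/∂g_i = α_i − g_i = 0, so g_i* = α_i.
NE contributions = (1.1, 1.1, 1.4); G = 3.6.

3.6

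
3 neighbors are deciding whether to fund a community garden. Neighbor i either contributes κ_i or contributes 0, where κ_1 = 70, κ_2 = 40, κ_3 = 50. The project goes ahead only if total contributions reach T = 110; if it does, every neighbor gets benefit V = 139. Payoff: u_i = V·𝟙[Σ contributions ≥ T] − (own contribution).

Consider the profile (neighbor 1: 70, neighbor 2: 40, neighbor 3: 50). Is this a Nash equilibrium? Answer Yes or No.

No

Total = 160 ≥ 110: provided.
Neighbor 1 (pledges 70, payoff 69): dropping to 0 → total 90, payoff 0. No gain.
Neighbor 2 (pledges 40, payoff 99): dropping to 0 → total 120, payoff 139. Profitable deviation.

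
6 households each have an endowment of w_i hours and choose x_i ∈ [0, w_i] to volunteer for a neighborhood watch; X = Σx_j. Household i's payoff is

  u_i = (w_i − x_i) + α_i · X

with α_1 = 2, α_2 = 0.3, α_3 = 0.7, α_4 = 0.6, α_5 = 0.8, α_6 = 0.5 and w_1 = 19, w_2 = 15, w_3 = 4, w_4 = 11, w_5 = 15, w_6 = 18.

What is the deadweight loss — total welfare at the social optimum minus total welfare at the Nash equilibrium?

245.7

∂u_i/∂x_i = α_i − 1, so household i contributes w_i if α_i > 1, else 0.
α_i > 1 for i ∈ {1}; NE contributions (19, 0, 0, 0, 0, 0), X = 19.
W^NE = Σw_i − X^NE + (Σα_i)·X^NE = 82 + 3.9·19 = 156.1.
Planner: ∂(Σu_j)/∂x_i = Σα_j − 1 = 3.9 > 0, so everyone contributes w_i; X^SO = 82, W^SO = 82 + 3.9·82 = 401.8.
Deadweight loss = 245.7.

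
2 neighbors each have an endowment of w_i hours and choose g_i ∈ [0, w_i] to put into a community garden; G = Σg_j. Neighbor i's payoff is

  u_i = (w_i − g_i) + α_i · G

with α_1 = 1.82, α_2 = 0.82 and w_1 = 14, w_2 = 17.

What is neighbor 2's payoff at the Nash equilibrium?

∂u_i/∂g_i = α_i − 1, so neighbor i contributes w_i if α_i > 1, else 0.
α_i > 1 for i ∈ {1}; NE contributions (14, 0), G = 14.
u_2 = (17 − 0) + 0.82·14 = 28.48.

28.48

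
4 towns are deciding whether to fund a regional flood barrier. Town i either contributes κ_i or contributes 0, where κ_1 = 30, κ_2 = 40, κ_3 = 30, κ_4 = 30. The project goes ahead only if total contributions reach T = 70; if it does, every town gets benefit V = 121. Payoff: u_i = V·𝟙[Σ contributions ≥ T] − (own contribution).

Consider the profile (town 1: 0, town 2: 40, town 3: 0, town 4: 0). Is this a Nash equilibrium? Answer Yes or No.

Total = 40 < 70: not provided.
Town 1 (pledges 0, payoff 0): pledging 30 → total 70, payoff 91. Profitable deviation.

No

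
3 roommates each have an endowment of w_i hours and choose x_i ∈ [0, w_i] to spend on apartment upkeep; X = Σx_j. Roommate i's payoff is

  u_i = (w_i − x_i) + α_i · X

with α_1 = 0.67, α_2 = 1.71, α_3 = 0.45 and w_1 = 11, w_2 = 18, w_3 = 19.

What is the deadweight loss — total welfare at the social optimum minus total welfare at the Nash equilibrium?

54.9

∂u_i/∂x_i = α_i − 1, so roommate i contributes w_i if α_i > 1, else 0.
α_i > 1 for i ∈ {2}; NE contributions (0, 18, 0), X = 18.
W^NE = Σw_i − X^NE + (Σα_i)·X^NE = 48 + 1.83·18 = 80.94.
Planner: ∂(Σu_j)/∂x_i = Σα_j − 1 = 1.83 > 0, so everyone contributes w_i; X^SO = 48, W^SO = 48 + 1.83·48 = 135.84.
Deadweight loss = 54.9.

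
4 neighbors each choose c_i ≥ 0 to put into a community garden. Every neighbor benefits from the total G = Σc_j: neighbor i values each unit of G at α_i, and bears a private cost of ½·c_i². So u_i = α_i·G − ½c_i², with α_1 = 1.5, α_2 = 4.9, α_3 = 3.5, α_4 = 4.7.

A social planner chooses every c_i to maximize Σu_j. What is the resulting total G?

Planner FOC: ∂(Σu_j)/∂c_i = (Σα_j) − c_i = 0, so c_i^SO = Σα_j = 14.6 for every i; G^SO = 58.4.

58.4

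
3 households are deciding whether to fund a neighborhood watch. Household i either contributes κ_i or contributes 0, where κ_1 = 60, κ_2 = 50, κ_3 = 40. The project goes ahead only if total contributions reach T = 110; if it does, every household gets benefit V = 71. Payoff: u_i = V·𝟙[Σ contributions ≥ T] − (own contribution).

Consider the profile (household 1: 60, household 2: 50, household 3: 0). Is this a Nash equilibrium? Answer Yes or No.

Yes

Total = 110 ≥ 110: provided.
Household 1 (pledges 60, payoff 11): dropping to 0 → total 50, payoff 0. No gain.
Household 2 (pledges 50, payoff 21): dropping to 0 → total 60, payoff 0. No gain.
Household 3 (pledges 0, payoff 71): pledging 40 → total 150, payoff 31. No gain.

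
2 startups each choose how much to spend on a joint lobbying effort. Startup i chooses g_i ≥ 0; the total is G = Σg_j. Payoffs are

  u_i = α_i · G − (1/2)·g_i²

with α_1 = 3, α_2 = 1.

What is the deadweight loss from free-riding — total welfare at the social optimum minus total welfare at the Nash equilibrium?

Startup i's FOC: ∂u_i/∂g_i = α_i − g_i = 0, so g_i* = α_i.
NE contributions = (3, 1); G = 4.
W^NE = (Σα)·G − ½Σα_i² = 4² − ½·10 = 11.
Planner sets g_i = Σα_j = 4 for every i, so G^SO = 2·4 = 8.
W^SO = (Σα)·G^SO − ½·2·(Σα)² = (2/2)·4² = 16.
Deadweight loss = W^SO − W^NE = 5.

5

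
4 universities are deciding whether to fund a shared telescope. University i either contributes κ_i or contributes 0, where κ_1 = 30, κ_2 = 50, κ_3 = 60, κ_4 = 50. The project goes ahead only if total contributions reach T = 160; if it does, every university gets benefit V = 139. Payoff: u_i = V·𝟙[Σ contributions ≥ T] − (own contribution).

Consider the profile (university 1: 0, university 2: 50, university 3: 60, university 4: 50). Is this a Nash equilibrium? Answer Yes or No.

Yes

Total = 160 ≥ 160: provided.
University 1 (pledges 0, payoff 139): pledging 30 → total 190, payoff 109. No gain.
University 2 (pledges 50, payoff 89): dropping to 0 → total 110, payoff 0. No gain.
University 3 (pledges 60, payoff 79): dropping to 0 → total 100, payoff 0. No gain.
University 4 (pledges 50, payoff 89): dropping to 0 → total 110, payoff 0. No gain.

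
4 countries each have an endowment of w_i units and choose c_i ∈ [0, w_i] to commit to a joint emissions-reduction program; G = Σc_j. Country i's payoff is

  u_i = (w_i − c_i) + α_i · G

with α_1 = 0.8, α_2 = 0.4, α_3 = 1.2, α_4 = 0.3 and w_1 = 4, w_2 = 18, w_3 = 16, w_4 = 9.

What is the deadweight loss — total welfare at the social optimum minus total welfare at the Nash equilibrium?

52.7

∂u_i/∂c_i = α_i − 1, so country i contributes w_i if α_i > 1, else 0.
α_i > 1 for i ∈ {3}; NE contributions (0, 0, 16, 0), G = 16.
W^NE = Σw_i − G^NE + (Σα_i)·G^NE = 47 + 1.7·16 = 74.2.
Planner: ∂(Σu_j)/∂c_i = Σα_j − 1 = 1.7 > 0, so everyone contributes w_i; G^SO = 47, W^SO = 47 + 1.7·47 = 126.9.
Deadweight loss = 52.7.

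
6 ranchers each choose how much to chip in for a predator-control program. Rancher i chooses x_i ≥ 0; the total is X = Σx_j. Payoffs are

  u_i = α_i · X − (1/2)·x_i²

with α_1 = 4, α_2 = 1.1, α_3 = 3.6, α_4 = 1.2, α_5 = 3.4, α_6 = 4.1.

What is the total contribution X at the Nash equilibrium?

Rancher i's FOC: ∂u_i/∂x_i = α_i − x_i = 0, so x_i* = α_i.
NE contributions = (4, 1.1, 3.6, 1.2, 3.4, 4.1); X = 17.4.

17.4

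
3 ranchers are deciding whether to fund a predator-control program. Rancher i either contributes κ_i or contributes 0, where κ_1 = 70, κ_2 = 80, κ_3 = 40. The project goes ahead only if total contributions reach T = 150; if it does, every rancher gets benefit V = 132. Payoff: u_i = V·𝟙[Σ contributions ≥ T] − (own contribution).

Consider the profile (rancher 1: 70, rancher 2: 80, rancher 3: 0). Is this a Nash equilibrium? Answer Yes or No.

Total = 150 ≥ 150: provided.
Rancher 1 (pledges 70, payoff 62): dropping to 0 → total 80, payoff 0. No gain.
Rancher 2 (pledges 80, payoff 52): dropping to 0 → total 70, payoff 0. No gain.
Rancher 3 (pledges 0, payoff 132): pledging 40 → total 190, payoff 92. No gain.

Yes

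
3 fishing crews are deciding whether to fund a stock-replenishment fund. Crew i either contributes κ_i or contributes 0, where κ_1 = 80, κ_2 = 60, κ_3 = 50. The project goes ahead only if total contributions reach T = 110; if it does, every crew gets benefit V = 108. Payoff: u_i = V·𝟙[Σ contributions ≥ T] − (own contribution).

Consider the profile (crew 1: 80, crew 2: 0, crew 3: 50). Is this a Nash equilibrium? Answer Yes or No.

Total = 130 ≥ 110: provided.
Crew 1 (pledges 80, payoff 28): dropping to 0 → total 50, payoff 0. No gain.
Crew 2 (pledges 0, payoff 108): pledging 60 → total 190, payoff 48. No gain.
Crew 3 (pledges 50, payoff 58): dropping to 0 → total 80, payoff 0. No gain.

Yes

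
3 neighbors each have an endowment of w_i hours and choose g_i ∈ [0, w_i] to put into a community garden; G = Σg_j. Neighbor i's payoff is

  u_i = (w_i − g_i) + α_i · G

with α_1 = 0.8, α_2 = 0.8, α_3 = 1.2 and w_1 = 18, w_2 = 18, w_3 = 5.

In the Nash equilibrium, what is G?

5

∂u_i/∂g_i = α_i − 1, so neighbor i contributes w_i if α_i > 1, else 0.
α_i > 1 for i ∈ {3}; NE contributions (0, 0, 5), G = 5.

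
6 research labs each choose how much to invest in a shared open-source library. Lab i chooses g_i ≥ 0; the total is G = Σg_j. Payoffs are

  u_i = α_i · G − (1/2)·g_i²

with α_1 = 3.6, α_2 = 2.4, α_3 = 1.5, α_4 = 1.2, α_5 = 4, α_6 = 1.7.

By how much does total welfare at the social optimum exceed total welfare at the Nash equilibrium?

435.37

Lab i's FOC: ∂u_i/∂g_i = α_i − g_i = 0, so g_i* = α_i.
NE contributions = (3.6, 2.4, 1.5, 1.2, 4, 1.7); G = 14.4.
W^NE = (Σα)·G − ½Σα_i² = 14.4² − ½·41.3 = 186.71.
Planner sets g_i = Σα_j = 14.4 for every i, so G^SO = 6·14.4 = 86.4.
W^SO = (Σα)·G^SO − ½·6·(Σα)² = (6/2)·14.4² = 622.08.
Deadweight loss = W^SO − W^NE = 435.37.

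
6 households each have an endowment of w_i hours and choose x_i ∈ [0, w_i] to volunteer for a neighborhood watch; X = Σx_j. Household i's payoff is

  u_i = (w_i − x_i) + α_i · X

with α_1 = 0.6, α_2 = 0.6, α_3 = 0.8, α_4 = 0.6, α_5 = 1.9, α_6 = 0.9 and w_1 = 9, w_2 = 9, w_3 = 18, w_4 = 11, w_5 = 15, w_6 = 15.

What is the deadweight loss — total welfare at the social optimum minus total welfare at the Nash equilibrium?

∂u_i/∂x_i = α_i − 1, so household i contributes w_i if α_i > 1, else 0.
α_i > 1 for i ∈ {5}; NE contributions (0, 0, 0, 0, 15, 0), X = 15.
W^NE = Σw_i − X^NE + (Σα_i)·X^NE = 77 + 4.4·15 = 143.
Planner: ∂(Σu_j)/∂x_i = Σα_j − 1 = 4.4 > 0, so everyone contributes w_i; X^SO = 77, W^SO = 77 + 4.4·77 = 415.8.
Deadweight loss = 272.8.

272.8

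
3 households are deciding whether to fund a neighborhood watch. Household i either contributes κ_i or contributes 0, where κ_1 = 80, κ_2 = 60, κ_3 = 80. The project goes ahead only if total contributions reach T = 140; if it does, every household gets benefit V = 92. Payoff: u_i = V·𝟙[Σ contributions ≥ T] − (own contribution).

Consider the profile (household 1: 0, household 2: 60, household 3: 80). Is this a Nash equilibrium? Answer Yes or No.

Total = 140 ≥ 140: provided.
Household 1 (pledges 0, payoff 92): pledging 80 → total 220, payoff 12. No gain.
Household 2 (pledges 60, payoff 32): dropping to 0 → total 80, payoff 0. No gain.
Household 3 (pledges 80, payoff 12): dropping to 0 → total 60, payoff 0. No gain.

Yes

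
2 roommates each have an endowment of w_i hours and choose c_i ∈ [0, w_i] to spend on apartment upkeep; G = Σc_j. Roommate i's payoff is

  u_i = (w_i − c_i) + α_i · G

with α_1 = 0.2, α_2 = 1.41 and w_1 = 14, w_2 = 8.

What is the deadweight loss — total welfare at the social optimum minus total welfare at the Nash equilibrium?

∂u_i/∂c_i = α_i − 1, so roommate i contributes w_i if α_i > 1, else 0.
α_i > 1 for i ∈ {2}; NE contributions (0, 8), G = 8.
W^NE = Σw_i − G^NE + (Σα_i)·G^NE = 22 + 0.61·8 = 26.88.
Planner: ∂(Σu_j)/∂c_i = Σα_j − 1 = 0.61 > 0, so everyone contributes w_i; G^SO = 22, W^SO = 22 + 0.61·22 = 35.42.
Deadweight loss = 8.54.

8.54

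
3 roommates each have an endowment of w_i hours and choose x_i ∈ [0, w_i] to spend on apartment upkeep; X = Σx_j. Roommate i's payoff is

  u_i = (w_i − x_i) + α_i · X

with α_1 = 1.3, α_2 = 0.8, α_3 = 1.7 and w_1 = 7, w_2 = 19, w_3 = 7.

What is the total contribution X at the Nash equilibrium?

∂u_i/∂x_i = α_i − 1, so roommate i contributes w_i if α_i > 1, else 0.
α_i > 1 for i ∈ {1, 3}; NE contributions (7, 0, 7), X = 14.

14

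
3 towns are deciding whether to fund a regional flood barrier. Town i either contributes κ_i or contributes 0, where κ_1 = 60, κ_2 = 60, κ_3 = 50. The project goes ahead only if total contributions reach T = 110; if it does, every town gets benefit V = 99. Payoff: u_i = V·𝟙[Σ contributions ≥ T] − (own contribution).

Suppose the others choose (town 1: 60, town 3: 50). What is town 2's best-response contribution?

Others' total = 110 ≥ 110; contributing adds cost 60 for no extra benefit.
Best response: 0.

0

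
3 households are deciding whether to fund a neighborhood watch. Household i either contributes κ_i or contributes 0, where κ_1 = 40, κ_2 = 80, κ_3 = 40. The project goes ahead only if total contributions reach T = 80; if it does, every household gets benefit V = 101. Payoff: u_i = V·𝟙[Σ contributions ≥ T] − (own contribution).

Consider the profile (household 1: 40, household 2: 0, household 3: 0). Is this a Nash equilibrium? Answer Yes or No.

Total = 40 < 80: not provided.
Household 1 (pledges 40, payoff -40): dropping to 0 → total 0, payoff 0. Profitable deviation.

No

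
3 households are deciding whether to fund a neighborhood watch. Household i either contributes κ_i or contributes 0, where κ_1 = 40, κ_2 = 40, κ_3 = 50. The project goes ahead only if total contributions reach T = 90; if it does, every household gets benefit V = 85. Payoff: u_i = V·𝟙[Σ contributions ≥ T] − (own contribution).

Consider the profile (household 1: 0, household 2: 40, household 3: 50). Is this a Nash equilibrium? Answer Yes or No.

Total = 90 ≥ 90: provided.
Household 1 (pledges 0, payoff 85): pledging 40 → total 130, payoff 45. No gain.
Household 2 (pledges 40, payoff 45): dropping to 0 → total 50, payoff 0. No gain.
Household 3 (pledges 50, payoff 35): dropping to 0 → total 40, payoff 0. No gain.

Yes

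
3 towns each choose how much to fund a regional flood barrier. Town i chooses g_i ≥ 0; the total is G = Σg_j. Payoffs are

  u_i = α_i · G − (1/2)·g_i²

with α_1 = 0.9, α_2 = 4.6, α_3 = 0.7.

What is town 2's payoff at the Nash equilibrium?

17.94

Town i's FOC: ∂u_i/∂g_i = α_i − g_i = 0, so g_i* = α_i.
NE contributions = (0.9, 4.6, 0.7); G = 6.2.
u_2 = α_2·G − ½·(g_2)² = 4.6·6.2 − ½·4.6² = 17.94.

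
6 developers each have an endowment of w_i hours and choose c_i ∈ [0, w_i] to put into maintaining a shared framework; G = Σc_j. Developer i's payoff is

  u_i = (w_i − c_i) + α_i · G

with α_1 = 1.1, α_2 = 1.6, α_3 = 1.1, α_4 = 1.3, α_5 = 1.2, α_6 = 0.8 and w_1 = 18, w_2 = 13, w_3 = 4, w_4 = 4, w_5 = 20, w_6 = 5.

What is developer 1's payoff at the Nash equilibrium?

64.9

∂u_i/∂c_i = α_i − 1, so developer i contributes w_i if α_i > 1, else 0.
α_i > 1 for i ∈ {1, 2, 3, 4, 5}; NE contributions (18, 13, 4, 4, 20, 0), G = 59.
u_1 = (18 − 18) + 1.1·59 = 64.9.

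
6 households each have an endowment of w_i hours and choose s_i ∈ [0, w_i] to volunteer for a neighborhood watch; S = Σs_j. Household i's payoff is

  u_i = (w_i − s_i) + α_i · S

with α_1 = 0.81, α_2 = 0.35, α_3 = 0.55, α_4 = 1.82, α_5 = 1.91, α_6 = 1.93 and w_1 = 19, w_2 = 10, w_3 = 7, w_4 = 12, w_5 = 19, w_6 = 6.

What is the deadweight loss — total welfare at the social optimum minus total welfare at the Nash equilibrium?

∂u_i/∂s_i = α_i − 1, so household i contributes w_i if α_i > 1, else 0.
α_i > 1 for i ∈ {4, 5, 6}; NE contributions (0, 0, 0, 12, 19, 6), S = 37.
W^NE = Σw_i − S^NE + (Σα_i)·S^NE = 73 + 6.37·37 = 308.69.
Planner: ∂(Σu_j)/∂s_i = Σα_j − 1 = 6.37 > 0, so everyone contributes w_i; S^SO = 73, W^SO = 73 + 6.37·73 = 538.01.
Deadweight loss = 229.32.

229.32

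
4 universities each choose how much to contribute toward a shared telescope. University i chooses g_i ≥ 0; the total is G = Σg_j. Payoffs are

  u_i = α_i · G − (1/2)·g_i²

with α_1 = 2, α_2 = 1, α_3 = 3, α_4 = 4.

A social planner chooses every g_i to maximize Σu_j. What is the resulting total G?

40

Planner FOC: ∂(Σu_j)/∂g_i = (Σα_j) − g_i = 0, so g_i^SO = Σα_j = 10 for every i; G^SO = 40.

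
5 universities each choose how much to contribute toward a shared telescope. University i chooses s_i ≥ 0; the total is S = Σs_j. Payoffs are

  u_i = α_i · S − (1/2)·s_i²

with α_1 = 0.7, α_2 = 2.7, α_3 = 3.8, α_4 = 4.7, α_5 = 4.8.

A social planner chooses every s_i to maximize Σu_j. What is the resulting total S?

83.5

Planner FOC: ∂(Σu_j)/∂s_i = (Σα_j) − s_i = 0, so s_i^SO = Σα_j = 16.7 for every i; S^SO = 83.5.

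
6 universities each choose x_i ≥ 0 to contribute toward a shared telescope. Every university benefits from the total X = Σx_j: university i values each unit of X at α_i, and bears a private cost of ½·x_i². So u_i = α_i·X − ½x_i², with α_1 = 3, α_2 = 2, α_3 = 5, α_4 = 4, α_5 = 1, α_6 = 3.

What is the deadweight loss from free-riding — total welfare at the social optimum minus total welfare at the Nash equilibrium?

680

University i's FOC: ∂u_i/∂x_i = α_i − x_i = 0, so x_i* = α_i.
NE contributions = (3, 2, 5, 4, 1, 3); X = 18.
W^NE = (Σα)·X − ½Σα_i² = 18² − ½·64 = 292.
Planner sets x_i = Σα_j = 18 for every i, so X^SO = 6·18 = 108.
W^SO = (Σα)·X^SO − ½·6·(Σα)² = (6/2)·18² = 972.
Deadweight loss = W^SO − W^NE = 680.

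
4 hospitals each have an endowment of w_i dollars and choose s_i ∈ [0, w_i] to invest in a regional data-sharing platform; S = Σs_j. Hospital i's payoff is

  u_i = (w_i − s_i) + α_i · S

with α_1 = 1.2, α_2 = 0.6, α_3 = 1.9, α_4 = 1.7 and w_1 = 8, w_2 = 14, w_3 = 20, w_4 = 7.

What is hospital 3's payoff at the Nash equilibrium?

66.5

∂u_i/∂s_i = α_i − 1, so hospital i contributes w_i if α_i > 1, else 0.
α_i > 1 for i ∈ {1, 3, 4}; NE contributions (8, 0, 20, 7), S = 35.
u_3 = (20 − 20) + 1.9·35 = 66.5.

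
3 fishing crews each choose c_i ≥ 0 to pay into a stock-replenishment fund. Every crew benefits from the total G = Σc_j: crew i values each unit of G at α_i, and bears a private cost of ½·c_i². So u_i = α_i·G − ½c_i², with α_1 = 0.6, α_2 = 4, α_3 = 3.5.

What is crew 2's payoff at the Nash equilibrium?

24.4

Crew i's FOC: ∂u_i/∂c_i = α_i − c_i = 0, so c_i* = α_i.
NE contributions = (0.6, 4, 3.5); G = 8.1.
u_2 = α_2·G − ½·(c_2)² = 4·8.1 − ½·4² = 24.4.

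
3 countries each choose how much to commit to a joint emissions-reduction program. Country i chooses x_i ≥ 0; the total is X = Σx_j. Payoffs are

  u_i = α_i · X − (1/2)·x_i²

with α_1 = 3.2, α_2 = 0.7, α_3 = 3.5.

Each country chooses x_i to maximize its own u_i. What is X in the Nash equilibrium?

Country i's FOC: ∂u_i/∂x_i = α_i − x_i = 0, so x_i* = α_i.
NE contributions = (3.2, 0.7, 3.5); X = 7.4.

7.4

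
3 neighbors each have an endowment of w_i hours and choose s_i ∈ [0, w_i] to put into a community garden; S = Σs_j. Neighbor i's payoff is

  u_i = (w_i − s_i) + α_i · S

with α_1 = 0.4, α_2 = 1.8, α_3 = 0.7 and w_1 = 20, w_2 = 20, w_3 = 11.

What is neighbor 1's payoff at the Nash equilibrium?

28

∂u_i/∂s_i = α_i − 1, so neighbor i contributes w_i if α_i > 1, else 0.
α_i > 1 for i ∈ {2}; NE contributions (0, 20, 0), S = 20.
u_1 = (20 − 0) + 0.4·20 = 28.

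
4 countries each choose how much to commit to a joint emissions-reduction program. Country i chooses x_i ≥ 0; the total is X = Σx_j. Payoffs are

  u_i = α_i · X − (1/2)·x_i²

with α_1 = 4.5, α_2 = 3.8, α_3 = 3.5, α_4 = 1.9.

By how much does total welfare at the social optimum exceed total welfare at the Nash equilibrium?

212.965

Country i's FOC: ∂u_i/∂x_i = α_i − x_i = 0, so x_i* = α_i.
NE contributions = (4.5, 3.8, 3.5, 1.9); X = 13.7.
W^NE = (Σα)·X − ½Σα_i² = 13.7² − ½·50.55 = 162.415.
Planner sets x_i = Σα_j = 13.7 for every i, so X^SO = 4·13.7 = 54.8.
W^SO = (Σα)·X^SO − ½·4·(Σα)² = (4/2)·13.7² = 375.38.
Deadweight loss = W^SO − W^NE = 212.965.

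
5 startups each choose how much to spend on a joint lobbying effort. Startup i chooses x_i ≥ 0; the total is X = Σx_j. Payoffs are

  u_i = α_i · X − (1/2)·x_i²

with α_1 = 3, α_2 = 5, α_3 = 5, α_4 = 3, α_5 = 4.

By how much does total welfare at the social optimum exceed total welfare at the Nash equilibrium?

642

Startup i's FOC: ∂u_i/∂x_i = α_i − x_i = 0, so x_i* = α_i.
NE contributions = (3, 5, 5, 3, 4); X = 20.
W^NE = (Σα)·X − ½Σα_i² = 20² − ½·84 = 358.
Planner sets x_i = Σα_j = 20 for every i, so X^SO = 5·20 = 100.
W^SO = (Σα)·X^SO − ½·5·(Σα)² = (5/2)·20² = 1000.
Deadweight loss = W^SO − W^NE = 642.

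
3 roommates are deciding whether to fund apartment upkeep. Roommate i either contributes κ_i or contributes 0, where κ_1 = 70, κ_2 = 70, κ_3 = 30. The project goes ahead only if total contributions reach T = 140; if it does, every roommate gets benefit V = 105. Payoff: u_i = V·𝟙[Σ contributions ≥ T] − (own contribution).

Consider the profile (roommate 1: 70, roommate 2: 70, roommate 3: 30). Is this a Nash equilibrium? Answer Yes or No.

No

Total = 170 ≥ 140: provided.
Roommate 1 (pledges 70, payoff 35): dropping to 0 → total 100, payoff 0. No gain.
Roommate 2 (pledges 70, payoff 35): dropping to 0 → total 100, payoff 0. No gain.
Roommate 3 (pledges 30, payoff 75): dropping to 0 → total 140, payoff 105. Profitable deviation.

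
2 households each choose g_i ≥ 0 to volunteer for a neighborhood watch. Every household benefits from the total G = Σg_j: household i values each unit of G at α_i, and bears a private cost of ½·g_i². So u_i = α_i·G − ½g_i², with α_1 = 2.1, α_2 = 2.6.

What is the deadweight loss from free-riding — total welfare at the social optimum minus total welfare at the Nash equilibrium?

Household i's FOC: ∂u_i/∂g_i = α_i − g_i = 0, so g_i* = α_i.
NE contributions = (2.1, 2.6); G = 4.7.
W^NE = (Σα)·G − ½Σα_i² = 4.7² − ½·11.17 = 16.505.
Planner sets g_i = Σα_j = 4.7 for every i, so G^SO = 2·4.7 = 9.4.
W^SO = (Σα)·G^SO − ½·2·(Σα)² = (2/2)·4.7² = 22.09.
Deadweight loss = W^SO − W^NE = 5.585.

5.585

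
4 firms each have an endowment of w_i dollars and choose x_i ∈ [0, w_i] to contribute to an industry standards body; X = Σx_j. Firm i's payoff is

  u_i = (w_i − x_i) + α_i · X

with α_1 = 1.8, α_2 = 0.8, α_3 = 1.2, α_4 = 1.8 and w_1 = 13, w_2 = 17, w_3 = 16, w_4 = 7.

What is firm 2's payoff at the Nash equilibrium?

45.8

∂u_i/∂x_i = α_i − 1, so firm i contributes w_i if α_i > 1, else 0.
α_i > 1 for i ∈ {1, 3, 4}; NE contributions (13, 0, 16, 7), X = 36.
u_2 = (17 − 0) + 0.8·36 = 45.8.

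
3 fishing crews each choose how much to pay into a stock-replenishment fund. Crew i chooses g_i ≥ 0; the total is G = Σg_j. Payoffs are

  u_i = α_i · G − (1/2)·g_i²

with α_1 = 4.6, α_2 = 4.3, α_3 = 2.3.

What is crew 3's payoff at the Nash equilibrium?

23.115

Crew i's FOC: ∂u_i/∂g_i = α_i − g_i = 0, so g_i* = α_i.
NE contributions = (4.6, 4.3, 2.3); G = 11.2.
u_3 = α_3·G − ½·(g_3)² = 2.3·11.2 − ½·2.3² = 23.115.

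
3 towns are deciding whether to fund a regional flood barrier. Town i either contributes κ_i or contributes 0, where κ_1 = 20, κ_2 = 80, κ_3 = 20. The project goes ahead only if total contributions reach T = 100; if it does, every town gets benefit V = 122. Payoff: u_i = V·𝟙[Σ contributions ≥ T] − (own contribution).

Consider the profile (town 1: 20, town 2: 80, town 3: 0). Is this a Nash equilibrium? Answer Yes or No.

Yes

Total = 100 ≥ 100: provided.
Town 1 (pledges 20, payoff 102): dropping to 0 → total 80, payoff 0. No gain.
Town 2 (pledges 80, payoff 42): dropping to 0 → total 20, payoff 0. No gain.
Town 3 (pledges 0, payoff 122): pledging 20 → total 120, payoff 102. No gain.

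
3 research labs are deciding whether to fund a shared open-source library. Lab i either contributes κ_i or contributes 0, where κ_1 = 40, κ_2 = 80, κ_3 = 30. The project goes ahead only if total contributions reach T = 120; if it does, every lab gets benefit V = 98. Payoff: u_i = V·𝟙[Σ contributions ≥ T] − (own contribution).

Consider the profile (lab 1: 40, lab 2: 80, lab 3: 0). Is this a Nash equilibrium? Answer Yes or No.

Total = 120 ≥ 120: provided.
Lab 1 (pledges 40, payoff 58): dropping to 0 → total 80, payoff 0. No gain.
Lab 2 (pledges 80, payoff 18): dropping to 0 → total 40, payoff 0. No gain.
Lab 3 (pledges 0, payoff 98): pledging 30 → total 150, payoff 68. No gain.

Yes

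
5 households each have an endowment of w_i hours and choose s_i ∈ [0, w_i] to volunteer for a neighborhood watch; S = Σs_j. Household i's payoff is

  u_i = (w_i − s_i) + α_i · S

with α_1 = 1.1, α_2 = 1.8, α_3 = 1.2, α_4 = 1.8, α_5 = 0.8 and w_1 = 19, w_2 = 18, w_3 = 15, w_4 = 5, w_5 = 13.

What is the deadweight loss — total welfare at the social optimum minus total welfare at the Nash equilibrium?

∂u_i/∂s_i = α_i − 1, so household i contributes w_i if α_i > 1, else 0.
α_i > 1 for i ∈ {1, 2, 3, 4}; NE contributions (19, 18, 15, 5, 0), S = 57.
W^NE = Σw_i − S^NE + (Σα_i)·S^NE = 70 + 5.7·57 = 394.9.
Planner: ∂(Σu_j)/∂s_i = Σα_j − 1 = 5.7 > 0, so everyone contributes w_i; S^SO = 70, W^SO = 70 + 5.7·70 = 469.
Deadweight loss = 74.1.

74.1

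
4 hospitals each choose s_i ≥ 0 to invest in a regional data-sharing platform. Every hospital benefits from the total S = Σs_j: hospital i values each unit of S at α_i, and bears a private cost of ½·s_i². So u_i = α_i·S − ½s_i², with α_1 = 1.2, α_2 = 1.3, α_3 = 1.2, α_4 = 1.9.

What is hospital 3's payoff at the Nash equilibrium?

Hospital i's FOC: ∂u_i/∂s_i = α_i − s_i = 0, so s_i* = α_i.
NE contributions = (1.2, 1.3, 1.2, 1.9); S = 5.6.
u_3 = α_3·S − ½·(s_3)² = 1.2·5.6 − ½·1.2² = 6.

6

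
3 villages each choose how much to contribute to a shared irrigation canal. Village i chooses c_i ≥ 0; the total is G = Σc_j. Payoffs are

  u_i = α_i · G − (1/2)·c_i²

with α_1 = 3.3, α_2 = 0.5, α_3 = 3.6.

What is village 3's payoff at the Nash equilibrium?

Village i's FOC: ∂u_i/∂c_i = α_i − c_i = 0, so c_i* = α_i.
NE contributions = (3.3, 0.5, 3.6); G = 7.4.
u_3 = α_3·G − ½·(c_3)² = 3.6·7.4 − ½·3.6² = 20.16.

20.16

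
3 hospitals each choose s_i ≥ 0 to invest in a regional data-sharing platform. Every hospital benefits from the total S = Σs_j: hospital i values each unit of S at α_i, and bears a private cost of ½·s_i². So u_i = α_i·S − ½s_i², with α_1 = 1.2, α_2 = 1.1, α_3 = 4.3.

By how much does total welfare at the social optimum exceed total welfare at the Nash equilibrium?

32.35

Hospital i's FOC: ∂u_i/∂s_i = α_i − s_i = 0, so s_i* = α_i.
NE contributions = (1.2, 1.1, 4.3); S = 6.6.
W^NE = (Σα)·S − ½Σα_i² = 6.6² − ½·21.14 = 32.99.
Planner sets s_i = Σα_j = 6.6 for every i, so S^SO = 3·6.6 = 19.8.
W^SO = (Σα)·S^SO − ½·3·(Σα)² = (3/2)·6.6² = 65.34.
Deadweight loss = W^SO − W^NE = 32.35.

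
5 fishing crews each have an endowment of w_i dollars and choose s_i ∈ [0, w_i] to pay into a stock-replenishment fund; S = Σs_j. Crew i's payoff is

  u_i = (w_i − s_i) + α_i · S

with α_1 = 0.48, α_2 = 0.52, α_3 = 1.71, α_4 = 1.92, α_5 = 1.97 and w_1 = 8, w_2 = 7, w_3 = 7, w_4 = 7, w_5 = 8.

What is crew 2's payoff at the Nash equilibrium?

18.44

∂u_i/∂s_i = α_i − 1, so crew i contributes w_i if α_i > 1, else 0.
α_i > 1 for i ∈ {3, 4, 5}; NE contributions (0, 0, 7, 7, 8), S = 22.
u_2 = (7 − 0) + 0.52·22 = 18.44.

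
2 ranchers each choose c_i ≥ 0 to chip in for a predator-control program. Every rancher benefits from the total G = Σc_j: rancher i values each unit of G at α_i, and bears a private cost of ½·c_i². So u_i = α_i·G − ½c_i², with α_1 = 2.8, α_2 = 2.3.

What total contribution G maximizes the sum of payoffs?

Planner FOC: ∂(Σu_j)/∂c_i = (Σα_j) − c_i = 0, so c_i^SO = Σα_j = 5.1 for every i; G^SO = 10.2.

10.2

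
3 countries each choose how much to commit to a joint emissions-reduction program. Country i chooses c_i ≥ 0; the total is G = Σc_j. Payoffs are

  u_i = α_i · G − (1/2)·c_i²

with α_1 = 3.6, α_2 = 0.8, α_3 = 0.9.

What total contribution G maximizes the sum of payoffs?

15.9

Planner FOC: ∂(Σu_j)/∂c_i = (Σα_j) − c_i = 0, so c_i^SO = Σα_j = 5.3 for every i; G^SO = 15.9.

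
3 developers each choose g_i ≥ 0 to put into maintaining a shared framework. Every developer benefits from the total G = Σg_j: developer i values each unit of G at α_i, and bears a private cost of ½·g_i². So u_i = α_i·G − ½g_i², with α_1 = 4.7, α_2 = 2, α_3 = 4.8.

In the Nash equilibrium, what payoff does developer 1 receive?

Developer i's FOC: ∂u_i/∂g_i = α_i − g_i = 0, so g_i* = α_i.
NE contributions = (4.7, 2, 4.8); G = 11.5.
u_1 = α_1·G − ½·(g_1)² = 4.7·11.5 − ½·4.7² = 43.005.

43.005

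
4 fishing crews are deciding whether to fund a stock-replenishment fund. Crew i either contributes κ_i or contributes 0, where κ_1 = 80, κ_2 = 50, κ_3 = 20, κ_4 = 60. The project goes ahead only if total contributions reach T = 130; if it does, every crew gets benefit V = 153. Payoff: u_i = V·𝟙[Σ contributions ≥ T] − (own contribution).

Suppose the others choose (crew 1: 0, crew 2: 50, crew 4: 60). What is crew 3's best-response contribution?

20

Others' total = 110. Contributing 20 brings total to 130 ≥ 130: gain V − κ_3 = 133.
Best response: 20.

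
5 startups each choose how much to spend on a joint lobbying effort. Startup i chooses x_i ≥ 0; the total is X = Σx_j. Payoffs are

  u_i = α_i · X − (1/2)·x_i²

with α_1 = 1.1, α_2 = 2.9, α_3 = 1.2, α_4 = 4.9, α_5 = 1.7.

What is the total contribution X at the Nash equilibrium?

11.8

Startup i's FOC: ∂u_i/∂x_i = α_i − x_i = 0, so x_i* = α_i.
NE contributions = (1.1, 2.9, 1.2, 4.9, 1.7); X = 11.8.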